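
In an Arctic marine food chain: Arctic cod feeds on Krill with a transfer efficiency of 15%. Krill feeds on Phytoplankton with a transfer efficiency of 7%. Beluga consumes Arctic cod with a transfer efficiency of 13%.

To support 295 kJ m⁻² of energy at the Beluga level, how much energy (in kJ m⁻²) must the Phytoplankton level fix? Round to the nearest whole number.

Cumulative transfer efficiency: 0.07 × 0.15 × 0.13 = 0.001365
Phytoplankton energy = 295 / 0.001365 = 216117 kJ m⁻²

216117 kJ m⁻²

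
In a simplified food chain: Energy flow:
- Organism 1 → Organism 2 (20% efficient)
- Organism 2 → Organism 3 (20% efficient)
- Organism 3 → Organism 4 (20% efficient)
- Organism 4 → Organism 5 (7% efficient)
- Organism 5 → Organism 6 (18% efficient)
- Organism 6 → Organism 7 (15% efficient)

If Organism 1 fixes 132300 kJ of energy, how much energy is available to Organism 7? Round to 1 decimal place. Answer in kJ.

Organism 2: 132300 × 0.2 = 26460 kJ
Organism 3: 26460 × 0.2 = 5292 kJ
Organism 4: 5292 × 0.2 = 1058.4 kJ
Organism 5: 1058.4 × 0.07 = 74.088 kJ
Organism 6: 74.088 × 0.18 = 13.33584 kJ
Organism 7: 13.33584 × 0.15 = 2.000376 kJ

2.0 kJ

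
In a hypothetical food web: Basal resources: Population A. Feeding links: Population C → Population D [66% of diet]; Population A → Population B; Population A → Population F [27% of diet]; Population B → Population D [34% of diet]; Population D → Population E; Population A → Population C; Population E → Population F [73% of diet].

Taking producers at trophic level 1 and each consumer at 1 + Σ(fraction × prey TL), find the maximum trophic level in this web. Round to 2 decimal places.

Population B: 1 + 1 = 2
Population C: 1 + 1 = 2
Population D: 1 + (0.66×2 + 0.34×2) = 3
Population E: 1 + 3 = 4
Population F: 1 + (0.73×4 + 0.27×1) = 4.19

4.19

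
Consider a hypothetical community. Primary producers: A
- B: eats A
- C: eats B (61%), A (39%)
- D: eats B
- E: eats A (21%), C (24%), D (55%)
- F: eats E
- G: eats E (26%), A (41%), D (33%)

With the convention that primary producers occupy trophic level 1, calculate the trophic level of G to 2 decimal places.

3.31

B: 1 + 1 = 2
C: 1 + (0.61×2 + 0.39×1) = 2.61
D: 1 + 2 = 3
E: 1 + (0.21×1 + 0.24×2.61 + 0.55×3) = 3.4864
F: 1 + 3.4864 = 4.4864
G: 1 + (0.26×3.4864 + 0.41×1 + 0.33×3) = 3.306464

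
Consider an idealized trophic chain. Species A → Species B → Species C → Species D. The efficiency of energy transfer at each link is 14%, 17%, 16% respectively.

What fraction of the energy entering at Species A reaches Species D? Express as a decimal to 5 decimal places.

0.00381

Product of link efficiencies: 0.14 × 0.17 × 0.16 = 0.003808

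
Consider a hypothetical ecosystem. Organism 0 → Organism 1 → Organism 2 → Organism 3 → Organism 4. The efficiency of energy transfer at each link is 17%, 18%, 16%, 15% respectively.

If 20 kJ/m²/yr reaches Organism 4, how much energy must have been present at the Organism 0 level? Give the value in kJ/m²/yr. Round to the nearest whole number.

Cumulative transfer efficiency: 0.17 × 0.18 × 0.16 × 0.15 = 0.0007344
Organism 0 energy = 20 / 0.0007344 = 27233 kJ/m²/yr

27233 kJ/m²/yr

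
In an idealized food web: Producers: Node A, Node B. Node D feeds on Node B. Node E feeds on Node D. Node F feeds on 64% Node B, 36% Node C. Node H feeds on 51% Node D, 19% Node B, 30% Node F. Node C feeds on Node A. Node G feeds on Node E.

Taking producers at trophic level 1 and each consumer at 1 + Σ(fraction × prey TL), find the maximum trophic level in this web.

4

Node C: 1 + 1 = 2
Node D: 1 + 1 = 2
Node E: 1 + 2 = 3
Node F: 1 + (0.64×1 + 0.36×2) = 2.36
Node G: 1 + 3 = 4
Node H: 1 + (0.51×2 + 0.19×1 + 0.3×2.36) = 2.918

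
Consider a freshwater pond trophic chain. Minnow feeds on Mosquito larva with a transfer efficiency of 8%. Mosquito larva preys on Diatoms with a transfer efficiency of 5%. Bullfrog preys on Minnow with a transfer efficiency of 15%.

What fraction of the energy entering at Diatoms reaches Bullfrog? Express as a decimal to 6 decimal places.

0.000600

Product of link efficiencies: 0.05 × 0.08 × 0.15 = 0.0006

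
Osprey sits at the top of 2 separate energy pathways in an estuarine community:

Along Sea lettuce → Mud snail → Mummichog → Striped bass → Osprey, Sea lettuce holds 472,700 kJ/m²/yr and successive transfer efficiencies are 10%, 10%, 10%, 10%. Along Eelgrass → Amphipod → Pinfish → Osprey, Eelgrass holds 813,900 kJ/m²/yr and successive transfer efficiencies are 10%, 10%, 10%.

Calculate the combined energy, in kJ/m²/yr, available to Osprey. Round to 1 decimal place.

Via Sea lettuce: 472700 × 0.1 × 0.1 × 0.1 × 0.1 = 47.27 kJ/m²/yr
Via Eelgrass: 813900 × 0.1 × 0.1 × 0.1 = 813.9 kJ/m²/yr
Total at Osprey: 47.27 + 813.9 = 861.17 kJ/m²/yr

861.2 kJ/m²/yr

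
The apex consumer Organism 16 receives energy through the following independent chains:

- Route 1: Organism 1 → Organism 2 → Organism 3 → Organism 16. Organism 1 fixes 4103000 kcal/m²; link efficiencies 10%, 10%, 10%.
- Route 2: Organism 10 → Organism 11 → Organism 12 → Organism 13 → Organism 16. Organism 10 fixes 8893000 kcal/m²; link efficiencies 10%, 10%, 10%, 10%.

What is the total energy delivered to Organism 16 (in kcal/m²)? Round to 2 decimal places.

4992.30 kcal/m²

Route 1: 4103000 × 0.1 × 0.1 × 0.1 = 4103 kcal/m²
Route 2: 8893000 × 0.1 × 0.1 × 0.1 × 0.1 = 889.3 kcal/m²
Total at Organism 16: 4103 + 889.3 = 4992.3 kcal/m²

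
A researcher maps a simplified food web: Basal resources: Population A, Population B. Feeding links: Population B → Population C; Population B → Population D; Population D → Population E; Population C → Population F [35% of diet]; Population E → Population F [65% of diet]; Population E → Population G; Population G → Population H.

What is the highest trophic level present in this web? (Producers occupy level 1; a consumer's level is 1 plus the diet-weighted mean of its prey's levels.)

5

Population C: 1 + 1 = 2
Population D: 1 + 1 = 2
Population E: 1 + 2 = 3
Population F: 1 + (0.35×2 + 0.65×3) = 3.65
Population G: 1 + 3 = 4
Population H: 1 + 4 = 5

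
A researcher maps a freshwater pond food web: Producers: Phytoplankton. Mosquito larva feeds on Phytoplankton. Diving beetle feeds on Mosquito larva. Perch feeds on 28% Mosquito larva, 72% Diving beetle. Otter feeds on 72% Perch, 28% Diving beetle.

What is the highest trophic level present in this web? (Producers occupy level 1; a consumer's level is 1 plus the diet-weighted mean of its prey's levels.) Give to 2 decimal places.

Mosquito larva: 1 + 1 = 2
Diving beetle: 1 + 2 = 3
Perch: 1 + (0.28×2 + 0.72×3) = 3.72
Otter: 1 + (0.72×3.72 + 0.28×3) = 4.5184

4.52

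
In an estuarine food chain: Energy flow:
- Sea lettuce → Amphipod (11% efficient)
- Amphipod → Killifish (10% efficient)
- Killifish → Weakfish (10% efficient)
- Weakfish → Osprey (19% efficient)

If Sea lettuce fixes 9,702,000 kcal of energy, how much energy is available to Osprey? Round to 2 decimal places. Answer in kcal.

Amphipod: 9702000 × 0.11 = 1067220 kcal
Killifish: 1067220 × 0.1 = 106722 kcal
Weakfish: 106722 × 0.1 = 10672.2 kcal
Osprey: 10672.2 × 0.19 = 2027.718 kcal

2027.72 kcal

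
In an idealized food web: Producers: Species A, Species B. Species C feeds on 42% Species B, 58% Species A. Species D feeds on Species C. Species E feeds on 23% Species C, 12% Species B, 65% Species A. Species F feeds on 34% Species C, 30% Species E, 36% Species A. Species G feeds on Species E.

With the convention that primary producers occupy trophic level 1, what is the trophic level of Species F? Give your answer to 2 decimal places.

2.71

Species C: 1 + (0.42×1 + 0.58×1) = 2
Species D: 1 + 2 = 3
Species E: 1 + (0.23×2 + 0.12×1 + 0.65×1) = 2.23
Species F: 1 + (0.34×2 + 0.3×2.23 + 0.36×1) = 2.709
Species G: 1 + 2.23 = 3.23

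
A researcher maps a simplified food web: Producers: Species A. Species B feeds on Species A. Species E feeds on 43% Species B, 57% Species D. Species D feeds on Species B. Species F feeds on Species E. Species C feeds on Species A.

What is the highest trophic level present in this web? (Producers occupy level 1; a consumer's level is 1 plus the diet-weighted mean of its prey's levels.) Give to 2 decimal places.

4.57

Species B: 1 + 1 = 2
Species C: 1 + 1 = 2
Species D: 1 + 2 = 3
Species E: 1 + (0.43×2 + 0.57×3) = 3.57
Species F: 1 + 3.57 = 4.57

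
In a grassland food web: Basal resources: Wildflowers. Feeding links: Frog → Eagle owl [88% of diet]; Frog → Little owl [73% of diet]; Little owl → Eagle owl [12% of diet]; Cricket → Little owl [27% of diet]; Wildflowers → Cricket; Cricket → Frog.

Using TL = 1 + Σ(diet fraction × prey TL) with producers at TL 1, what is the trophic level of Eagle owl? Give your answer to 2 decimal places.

4.09

Cricket: 1 + 1 = 2
Frog: 1 + 2 = 3
Little owl: 1 + (0.73×3 + 0.27×2) = 3.73
Eagle owl: 1 + (0.88×3 + 0.12×3.73) = 4.0876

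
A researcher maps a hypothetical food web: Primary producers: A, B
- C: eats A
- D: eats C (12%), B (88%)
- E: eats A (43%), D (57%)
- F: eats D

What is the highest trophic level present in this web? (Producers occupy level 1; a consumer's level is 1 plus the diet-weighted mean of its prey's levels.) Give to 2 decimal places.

C: 1 + 1 = 2
D: 1 + (0.12×2 + 0.88×1) = 2.12
E: 1 + (0.43×1 + 0.57×2.12) = 2.6384
F: 1 + 2.12 = 3.12

3.12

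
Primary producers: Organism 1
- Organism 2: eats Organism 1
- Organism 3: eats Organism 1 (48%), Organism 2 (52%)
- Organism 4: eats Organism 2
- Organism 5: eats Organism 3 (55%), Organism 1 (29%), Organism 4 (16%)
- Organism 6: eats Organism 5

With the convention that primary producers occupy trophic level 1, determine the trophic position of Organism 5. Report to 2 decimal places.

3.16

Organism 2: 1 + 1 = 2
Organism 3: 1 + (0.48×1 + 0.52×2) = 2.52
Organism 4: 1 + 2 = 3
Organism 5: 1 + (0.55×2.52 + 0.29×1 + 0.16×3) = 3.156
Organism 6: 1 + 3.156 = 4.156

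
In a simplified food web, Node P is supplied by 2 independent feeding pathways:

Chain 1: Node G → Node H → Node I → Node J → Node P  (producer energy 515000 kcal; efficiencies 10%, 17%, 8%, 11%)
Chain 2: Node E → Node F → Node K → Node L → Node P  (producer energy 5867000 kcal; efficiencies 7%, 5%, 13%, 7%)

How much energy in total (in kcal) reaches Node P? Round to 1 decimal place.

263.9 kcal

Chain 1: 515000 × 0.1 × 0.17 × 0.08 × 0.11 = 77.044 kcal
Chain 2: 5867000 × 0.07 × 0.05 × 0.13 × 0.07 = 186.86395 kcal
Total at Node P: 77.044 + 186.86395 = 263.90795 kcal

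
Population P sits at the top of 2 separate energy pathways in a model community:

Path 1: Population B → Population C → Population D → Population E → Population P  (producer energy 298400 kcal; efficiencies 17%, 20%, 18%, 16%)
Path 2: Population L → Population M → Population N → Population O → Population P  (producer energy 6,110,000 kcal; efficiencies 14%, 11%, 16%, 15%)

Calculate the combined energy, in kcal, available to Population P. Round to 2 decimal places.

2550.45 kcal

Path 1: 298400 × 0.17 × 0.2 × 0.18 × 0.16 = 292.19328 kcal
Path 2: 6110000 × 0.14 × 0.11 × 0.16 × 0.15 = 2258.256 kcal
Total at Population P: 292.19328 + 2258.256 = 2550.44928 kcal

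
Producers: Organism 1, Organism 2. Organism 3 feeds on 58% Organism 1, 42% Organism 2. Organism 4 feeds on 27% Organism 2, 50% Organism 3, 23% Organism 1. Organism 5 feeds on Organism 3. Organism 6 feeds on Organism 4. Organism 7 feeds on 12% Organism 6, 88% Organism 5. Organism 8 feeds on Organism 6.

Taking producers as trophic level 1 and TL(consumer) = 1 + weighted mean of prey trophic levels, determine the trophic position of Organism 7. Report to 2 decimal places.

4.06

Organism 3: 1 + (0.58×1 + 0.42×1) = 2
Organism 4: 1 + (0.27×1 + 0.5×2 + 0.23×1) = 2.5
Organism 5: 1 + 2 = 3
Organism 6: 1 + 2.5 = 3.5
Organism 7: 1 + (0.12×3.5 + 0.88×3) = 4.06
Organism 8: 1 + 3.5 = 4.5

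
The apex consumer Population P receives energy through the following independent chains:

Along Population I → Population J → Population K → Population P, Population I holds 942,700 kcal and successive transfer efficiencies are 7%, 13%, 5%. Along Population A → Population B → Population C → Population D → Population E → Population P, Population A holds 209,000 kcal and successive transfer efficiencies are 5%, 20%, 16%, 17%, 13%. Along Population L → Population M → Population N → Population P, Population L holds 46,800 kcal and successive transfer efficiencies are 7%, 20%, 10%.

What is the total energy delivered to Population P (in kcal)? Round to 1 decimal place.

Via Population I: 942700 × 0.07 × 0.13 × 0.05 = 428.9285 kcal
Via Population A: 209000 × 0.05 × 0.2 × 0.16 × 0.17 × 0.13 = 7.39024 kcal
Via Population L: 46800 × 0.07 × 0.2 × 0.1 = 65.52 kcal
Total at Population P: 428.9285 + 7.39024 + 65.52 = 501.83874 kcal

501.8 kcal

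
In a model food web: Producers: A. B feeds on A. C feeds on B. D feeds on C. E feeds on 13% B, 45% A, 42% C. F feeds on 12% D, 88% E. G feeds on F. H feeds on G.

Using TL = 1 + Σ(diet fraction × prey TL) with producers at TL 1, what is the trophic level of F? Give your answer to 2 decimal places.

B: 1 + 1 = 2
C: 1 + 2 = 3
D: 1 + 3 = 4
E: 1 + (0.13×2 + 0.45×1 + 0.42×3) = 2.97
F: 1 + (0.12×4 + 0.88×2.97) = 4.0936
G: 1 + 4.0936 = 5.0936
H: 1 + 5.0936 = 6.0936

4.09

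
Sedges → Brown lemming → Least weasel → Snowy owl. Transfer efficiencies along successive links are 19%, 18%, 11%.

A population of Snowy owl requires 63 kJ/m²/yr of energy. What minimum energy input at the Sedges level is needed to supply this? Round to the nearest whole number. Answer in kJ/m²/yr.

Cumulative transfer efficiency: 0.19 × 0.18 × 0.11 = 0.003762
Sedges energy = 63 / 0.003762 = 16746 kJ/m²/yr

16746 kJ/m²/yr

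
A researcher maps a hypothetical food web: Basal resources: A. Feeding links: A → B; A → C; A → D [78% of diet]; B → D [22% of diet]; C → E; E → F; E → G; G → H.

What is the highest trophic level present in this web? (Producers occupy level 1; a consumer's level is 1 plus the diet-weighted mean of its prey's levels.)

5

B: 1 + 1 = 2
C: 1 + 1 = 2
D: 1 + (0.78×1 + 0.22×2) = 2.22
E: 1 + 2 = 3
F: 1 + 3 = 4
G: 1 + 3 = 4
H: 1 + 4 = 5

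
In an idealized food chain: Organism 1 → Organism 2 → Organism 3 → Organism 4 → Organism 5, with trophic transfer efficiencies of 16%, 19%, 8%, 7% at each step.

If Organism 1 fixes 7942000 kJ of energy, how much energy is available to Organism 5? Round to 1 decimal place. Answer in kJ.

1352.0 kJ

Organism 2: 7942000 × 0.16 = 1270720 kJ
Organism 3: 1270720 × 0.19 = 241436.8 kJ
Organism 4: 241436.8 × 0.08 = 19314.944 kJ
Organism 5: 19314.944 × 0.07 = 1352.04608 kJ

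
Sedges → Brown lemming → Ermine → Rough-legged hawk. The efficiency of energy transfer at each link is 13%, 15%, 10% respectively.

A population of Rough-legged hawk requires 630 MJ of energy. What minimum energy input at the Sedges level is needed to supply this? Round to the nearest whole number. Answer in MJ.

Cumulative transfer efficiency: 0.13 × 0.15 × 0.1 = 0.00195
Sedges energy = 630 / 0.00195 = 323077 MJ

323077 MJ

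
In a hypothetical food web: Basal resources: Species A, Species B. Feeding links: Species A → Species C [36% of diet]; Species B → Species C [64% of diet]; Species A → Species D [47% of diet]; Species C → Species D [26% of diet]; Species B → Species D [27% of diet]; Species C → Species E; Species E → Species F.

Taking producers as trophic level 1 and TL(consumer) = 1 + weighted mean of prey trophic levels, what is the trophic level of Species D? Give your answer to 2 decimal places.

Species C: 1 + (0.36×1 + 0.64×1) = 2
Species D: 1 + (0.47×1 + 0.26×2 + 0.27×1) = 2.26
Species E: 1 + 2 = 3
Species F: 1 + 3 = 4

2.26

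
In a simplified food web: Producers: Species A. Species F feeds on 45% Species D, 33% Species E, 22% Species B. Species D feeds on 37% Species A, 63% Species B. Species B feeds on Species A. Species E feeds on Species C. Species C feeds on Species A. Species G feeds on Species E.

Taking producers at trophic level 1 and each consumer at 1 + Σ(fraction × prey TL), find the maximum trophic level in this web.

Species B: 1 + 1 = 2
Species C: 1 + 1 = 2
Species D: 1 + (0.37×1 + 0.63×2) = 2.63
Species E: 1 + 2 = 3
Species F: 1 + (0.45×2.63 + 0.33×3 + 0.22×2) = 3.6135
Species G: 1 + 3 = 4

4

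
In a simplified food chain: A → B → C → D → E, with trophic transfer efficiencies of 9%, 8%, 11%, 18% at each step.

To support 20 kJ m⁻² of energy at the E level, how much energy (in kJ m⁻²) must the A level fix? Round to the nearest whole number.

Cumulative transfer efficiency: 0.09 × 0.08 × 0.11 × 0.18 = 0.00014256
A energy = 20 / 0.00014256 = 140292 kJ m⁻²

140292 kJ m⁻²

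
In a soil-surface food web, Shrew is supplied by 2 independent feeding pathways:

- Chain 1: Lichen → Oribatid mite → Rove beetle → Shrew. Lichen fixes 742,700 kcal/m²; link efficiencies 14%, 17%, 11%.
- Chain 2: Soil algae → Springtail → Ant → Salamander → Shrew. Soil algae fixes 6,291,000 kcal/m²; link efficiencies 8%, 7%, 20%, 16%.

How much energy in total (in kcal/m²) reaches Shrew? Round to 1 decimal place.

3071.7 kcal/m²

Chain 1: 742700 × 0.14 × 0.17 × 0.11 = 1944.3886 kcal/m²
Chain 2: 6291000 × 0.08 × 0.07 × 0.2 × 0.16 = 1127.3472 kcal/m²
Total at Shrew: 1944.3886 + 1127.3472 = 3071.7358 kcal/m²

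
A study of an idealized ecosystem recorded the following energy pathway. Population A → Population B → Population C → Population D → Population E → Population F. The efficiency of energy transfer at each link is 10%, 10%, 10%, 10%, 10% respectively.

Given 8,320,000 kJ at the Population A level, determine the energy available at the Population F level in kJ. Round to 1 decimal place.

83.2 kJ

Population B: 8320000 × 0.1 = 832000 kJ
Population C: 832000 × 0.1 = 83200 kJ
Population D: 83200 × 0.1 = 8320 kJ
Population E: 8320 × 0.1 = 832 kJ
Population F: 832 × 0.1 = 83.2 kJ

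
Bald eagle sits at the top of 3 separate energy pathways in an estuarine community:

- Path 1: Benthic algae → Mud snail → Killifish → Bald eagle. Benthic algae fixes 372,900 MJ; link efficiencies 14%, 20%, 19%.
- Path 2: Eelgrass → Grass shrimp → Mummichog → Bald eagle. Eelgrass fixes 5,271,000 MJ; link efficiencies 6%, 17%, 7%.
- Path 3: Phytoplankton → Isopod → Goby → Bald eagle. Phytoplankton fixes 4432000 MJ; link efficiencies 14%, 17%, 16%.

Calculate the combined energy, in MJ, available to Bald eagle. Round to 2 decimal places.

Path 1: 372900 × 0.14 × 0.2 × 0.19 = 1983.828 MJ
Path 2: 5271000 × 0.06 × 0.17 × 0.07 = 3763.494 MJ
Path 3: 4432000 × 0.14 × 0.17 × 0.16 = 16877.056 MJ
Total at Bald eagle: 1983.828 + 3763.494 + 16877.056 = 22624.378 MJ

22624.38 MJ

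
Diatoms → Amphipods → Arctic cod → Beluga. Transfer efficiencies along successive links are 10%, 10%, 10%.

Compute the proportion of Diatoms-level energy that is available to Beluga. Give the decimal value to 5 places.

Product of link efficiencies: 0.1 × 0.1 × 0.1 = 0.001

0.00100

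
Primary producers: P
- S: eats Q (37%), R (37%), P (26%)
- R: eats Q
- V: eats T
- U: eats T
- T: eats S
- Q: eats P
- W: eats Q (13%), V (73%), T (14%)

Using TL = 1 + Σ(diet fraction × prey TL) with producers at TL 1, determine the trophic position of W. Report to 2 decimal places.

5.57

Q: 1 + 1 = 2
R: 1 + 2 = 3
S: 1 + (0.37×2 + 0.37×3 + 0.26×1) = 3.11
T: 1 + 3.11 = 4.11
U: 1 + 4.11 = 5.11
V: 1 + 4.11 = 5.11
W: 1 + (0.13×2 + 0.73×5.11 + 0.14×4.11) = 5.5657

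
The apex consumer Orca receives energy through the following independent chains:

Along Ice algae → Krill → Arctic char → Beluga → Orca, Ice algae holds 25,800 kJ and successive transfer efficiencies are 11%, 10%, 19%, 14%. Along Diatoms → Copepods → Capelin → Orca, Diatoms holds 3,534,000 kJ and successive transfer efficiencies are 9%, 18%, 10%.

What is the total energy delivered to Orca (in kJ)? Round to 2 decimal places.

Via Ice algae: 25800 × 0.11 × 0.1 × 0.19 × 0.14 = 7.54908 kJ
Via Diatoms: 3534000 × 0.09 × 0.18 × 0.1 = 5725.08 kJ
Total at Orca: 7.54908 + 5725.08 = 5732.62908 kJ

5732.63 kJ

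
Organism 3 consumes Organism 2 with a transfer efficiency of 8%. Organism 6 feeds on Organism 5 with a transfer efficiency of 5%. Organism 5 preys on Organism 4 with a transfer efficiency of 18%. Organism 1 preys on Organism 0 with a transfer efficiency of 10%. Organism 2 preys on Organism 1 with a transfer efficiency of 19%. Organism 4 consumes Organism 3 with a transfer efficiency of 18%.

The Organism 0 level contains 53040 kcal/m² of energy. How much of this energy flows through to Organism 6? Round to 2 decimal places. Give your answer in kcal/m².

0.13 kcal/m²

Organism 1: 53040 × 0.1 = 5304 kcal/m²
Organism 2: 5304 × 0.19 = 1007.76 kcal/m²
Organism 3: 1007.76 × 0.08 = 80.6208 kcal/m²
Organism 4: 80.6208 × 0.18 = 14.511744 kcal/m²
Organism 5: 14.511744 × 0.18 = 2.61211392 kcal/m²
Organism 6: 2.61211392 × 0.05 = 0.130605696 kcal/m²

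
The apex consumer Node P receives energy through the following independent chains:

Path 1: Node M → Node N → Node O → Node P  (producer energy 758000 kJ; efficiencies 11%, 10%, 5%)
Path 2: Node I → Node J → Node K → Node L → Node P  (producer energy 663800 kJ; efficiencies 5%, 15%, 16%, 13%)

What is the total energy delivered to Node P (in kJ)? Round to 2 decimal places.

520.45 kJ

Path 1: 758000 × 0.11 × 0.1 × 0.05 = 416.9 kJ
Path 2: 663800 × 0.05 × 0.15 × 0.16 × 0.13 = 103.5528 kJ
Total at Node P: 416.9 + 103.5528 = 520.4528 kJ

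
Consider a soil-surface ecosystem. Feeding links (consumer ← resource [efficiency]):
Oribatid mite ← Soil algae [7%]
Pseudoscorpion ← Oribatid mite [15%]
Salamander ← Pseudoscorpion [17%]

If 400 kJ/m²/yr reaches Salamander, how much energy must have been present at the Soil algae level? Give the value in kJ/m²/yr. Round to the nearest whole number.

Cumulative transfer efficiency: 0.07 × 0.15 × 0.17 = 0.001785
Soil algae energy = 400 / 0.001785 = 224090 kJ/m²/yr

224090 kJ/m²/yr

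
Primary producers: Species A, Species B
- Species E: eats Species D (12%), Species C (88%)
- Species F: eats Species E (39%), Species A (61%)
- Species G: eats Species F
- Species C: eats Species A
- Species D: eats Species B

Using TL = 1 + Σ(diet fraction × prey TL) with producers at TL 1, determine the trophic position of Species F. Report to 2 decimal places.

Species C: 1 + 1 = 2
Species D: 1 + 1 = 2
Species E: 1 + (0.12×2 + 0.88×2) = 3
Species F: 1 + (0.39×3 + 0.61×1) = 2.78
Species G: 1 + 2.78 = 3.78

2.78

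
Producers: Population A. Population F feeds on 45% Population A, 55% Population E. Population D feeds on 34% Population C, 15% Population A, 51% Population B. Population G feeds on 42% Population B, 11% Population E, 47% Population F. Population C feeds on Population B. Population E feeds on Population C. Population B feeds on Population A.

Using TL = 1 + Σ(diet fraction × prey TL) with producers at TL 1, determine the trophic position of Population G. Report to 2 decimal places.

Population B: 1 + 1 = 2
Population C: 1 + 2 = 3
Population D: 1 + (0.34×3 + 0.15×1 + 0.51×2) = 3.19
Population E: 1 + 3 = 4
Population F: 1 + (0.45×1 + 0.55×4) = 3.65
Population G: 1 + (0.42×2 + 0.11×4 + 0.47×3.65) = 3.9955

4.00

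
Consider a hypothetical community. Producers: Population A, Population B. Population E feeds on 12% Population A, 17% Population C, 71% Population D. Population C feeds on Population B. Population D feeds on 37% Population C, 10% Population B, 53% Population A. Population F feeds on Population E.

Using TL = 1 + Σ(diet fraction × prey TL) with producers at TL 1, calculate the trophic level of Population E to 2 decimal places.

Population C: 1 + 1 = 2
Population D: 1 + (0.37×2 + 0.1×1 + 0.53×1) = 2.37
Population E: 1 + (0.12×1 + 0.17×2 + 0.71×2.37) = 3.1427
Population F: 1 + 3.1427 = 4.1427

3.14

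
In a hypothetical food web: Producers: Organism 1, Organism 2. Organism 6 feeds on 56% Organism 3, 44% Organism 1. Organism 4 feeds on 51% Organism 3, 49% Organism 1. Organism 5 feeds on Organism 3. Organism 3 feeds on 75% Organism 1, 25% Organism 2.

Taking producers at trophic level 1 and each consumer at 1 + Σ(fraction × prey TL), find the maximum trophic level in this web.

3

Organism 3: 1 + (0.75×1 + 0.25×1) = 2
Organism 4: 1 + (0.51×2 + 0.49×1) = 2.51
Organism 5: 1 + 2 = 3
Organism 6: 1 + (0.56×2 + 0.44×1) = 2.56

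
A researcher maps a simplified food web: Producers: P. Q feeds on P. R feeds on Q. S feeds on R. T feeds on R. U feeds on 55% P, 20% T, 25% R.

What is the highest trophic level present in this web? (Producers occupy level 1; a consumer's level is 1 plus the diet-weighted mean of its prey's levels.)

4

Q: 1 + 1 = 2
R: 1 + 2 = 3
S: 1 + 3 = 4
T: 1 + 3 = 4
U: 1 + (0.55×1 + 0.2×4 + 0.25×3) = 3.1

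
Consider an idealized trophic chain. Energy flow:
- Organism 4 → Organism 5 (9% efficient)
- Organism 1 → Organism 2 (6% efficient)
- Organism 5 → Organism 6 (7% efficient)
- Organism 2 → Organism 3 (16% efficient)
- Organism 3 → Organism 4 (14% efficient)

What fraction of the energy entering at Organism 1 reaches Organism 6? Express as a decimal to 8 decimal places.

Product of link efficiencies: 0.06 × 0.16 × 0.14 × 0.09 × 0.07 = 0.0000084672

0.00000847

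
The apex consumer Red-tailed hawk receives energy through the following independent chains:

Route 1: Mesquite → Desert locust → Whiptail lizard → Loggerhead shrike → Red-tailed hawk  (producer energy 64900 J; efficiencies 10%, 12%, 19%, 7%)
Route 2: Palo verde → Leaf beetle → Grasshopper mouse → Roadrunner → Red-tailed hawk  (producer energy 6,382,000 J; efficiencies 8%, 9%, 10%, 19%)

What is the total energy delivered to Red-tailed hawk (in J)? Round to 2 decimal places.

883.42 J

Route 1: 64900 × 0.1 × 0.12 × 0.19 × 0.07 = 10.35804 J
Route 2: 6382000 × 0.08 × 0.09 × 0.1 × 0.19 = 873.0576 J
Total at Red-tailed hawk: 10.35804 + 873.0576 = 883.41564 J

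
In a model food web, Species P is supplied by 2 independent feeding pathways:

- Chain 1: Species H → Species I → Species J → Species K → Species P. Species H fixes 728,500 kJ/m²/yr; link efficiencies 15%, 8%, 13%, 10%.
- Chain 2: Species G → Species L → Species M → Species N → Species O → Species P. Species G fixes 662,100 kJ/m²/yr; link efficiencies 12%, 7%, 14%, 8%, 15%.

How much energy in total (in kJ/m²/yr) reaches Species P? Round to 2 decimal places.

Chain 1: 728500 × 0.15 × 0.08 × 0.13 × 0.1 = 113.646 kJ/m²/yr
Chain 2: 662100 × 0.12 × 0.07 × 0.14 × 0.08 × 0.15 = 9.3435552 kJ/m²/yr
Total at Species P: 113.646 + 9.3435552 = 122.9895552 kJ/m²/yr

122.99 kJ/m²/yr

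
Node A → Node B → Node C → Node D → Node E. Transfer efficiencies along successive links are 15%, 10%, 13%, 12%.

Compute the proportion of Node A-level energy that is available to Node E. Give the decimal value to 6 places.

Product of link efficiencies: 0.15 × 0.1 × 0.13 × 0.12 = 0.000234

0.000234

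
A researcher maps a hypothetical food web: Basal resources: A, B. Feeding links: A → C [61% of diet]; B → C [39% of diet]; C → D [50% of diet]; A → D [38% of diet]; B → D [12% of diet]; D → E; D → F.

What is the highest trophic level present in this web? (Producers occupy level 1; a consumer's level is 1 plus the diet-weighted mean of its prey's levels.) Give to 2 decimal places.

3.50

C: 1 + (0.61×1 + 0.39×1) = 2
D: 1 + (0.5×2 + 0.38×1 + 0.12×1) = 2.5
E: 1 + 2.5 = 3.5
F: 1 + 2.5 = 3.5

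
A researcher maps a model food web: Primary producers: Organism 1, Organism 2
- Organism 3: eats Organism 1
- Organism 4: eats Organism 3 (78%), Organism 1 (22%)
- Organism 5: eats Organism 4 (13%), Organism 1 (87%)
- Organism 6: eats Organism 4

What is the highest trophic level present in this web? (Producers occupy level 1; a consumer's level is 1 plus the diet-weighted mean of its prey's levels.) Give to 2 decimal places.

3.78

Organism 3: 1 + 1 = 2
Organism 4: 1 + (0.78×2 + 0.22×1) = 2.78
Organism 5: 1 + (0.13×2.78 + 0.87×1) = 2.2314
Organism 6: 1 + 2.78 = 3.78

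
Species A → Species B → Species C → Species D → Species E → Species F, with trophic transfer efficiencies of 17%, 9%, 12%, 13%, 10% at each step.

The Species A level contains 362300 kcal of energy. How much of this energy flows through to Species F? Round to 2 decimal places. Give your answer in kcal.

Species B: 362300 × 0.17 = 61591 kcal
Species C: 61591 × 0.09 = 5543.19 kcal
Species D: 5543.19 × 0.12 = 665.1828 kcal
Species E: 665.1828 × 0.13 = 86.473764 kcal
Species F: 86.473764 × 0.1 = 8.6473764 kcal

8.65 kcal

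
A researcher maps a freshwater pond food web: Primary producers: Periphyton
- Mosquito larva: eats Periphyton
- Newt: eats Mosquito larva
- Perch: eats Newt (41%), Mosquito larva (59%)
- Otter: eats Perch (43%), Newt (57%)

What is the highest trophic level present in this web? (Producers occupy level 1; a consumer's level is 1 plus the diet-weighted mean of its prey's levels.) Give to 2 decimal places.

Mosquito larva: 1 + 1 = 2
Newt: 1 + 2 = 3
Perch: 1 + (0.41×3 + 0.59×2) = 3.41
Otter: 1 + (0.43×3.41 + 0.57×3) = 4.1763

4.18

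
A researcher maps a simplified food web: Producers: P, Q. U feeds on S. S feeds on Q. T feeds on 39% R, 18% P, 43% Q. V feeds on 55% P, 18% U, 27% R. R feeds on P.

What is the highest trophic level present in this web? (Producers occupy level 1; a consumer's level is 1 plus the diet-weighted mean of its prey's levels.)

3

R: 1 + 1 = 2
S: 1 + 1 = 2
T: 1 + (0.39×2 + 0.18×1 + 0.43×1) = 2.39
U: 1 + 2 = 3
V: 1 + (0.55×1 + 0.18×3 + 0.27×2) = 2.63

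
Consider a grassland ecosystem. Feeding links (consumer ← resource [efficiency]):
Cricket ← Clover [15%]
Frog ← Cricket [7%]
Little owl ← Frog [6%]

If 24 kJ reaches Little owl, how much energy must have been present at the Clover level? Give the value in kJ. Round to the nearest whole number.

Cumulative transfer efficiency: 0.15 × 0.07 × 0.06 = 0.00063
Clover energy = 24 / 0.00063 = 38095 kJ

38095 kJ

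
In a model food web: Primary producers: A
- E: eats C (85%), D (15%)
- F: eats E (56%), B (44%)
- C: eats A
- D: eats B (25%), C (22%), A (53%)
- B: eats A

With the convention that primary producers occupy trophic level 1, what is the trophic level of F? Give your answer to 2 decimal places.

3.60

B: 1 + 1 = 2
C: 1 + 1 = 2
D: 1 + (0.25×2 + 0.22×2 + 0.53×1) = 2.47
E: 1 + (0.85×2 + 0.15×2.47) = 3.0705
F: 1 + (0.56×3.0705 + 0.44×2) = 3.59948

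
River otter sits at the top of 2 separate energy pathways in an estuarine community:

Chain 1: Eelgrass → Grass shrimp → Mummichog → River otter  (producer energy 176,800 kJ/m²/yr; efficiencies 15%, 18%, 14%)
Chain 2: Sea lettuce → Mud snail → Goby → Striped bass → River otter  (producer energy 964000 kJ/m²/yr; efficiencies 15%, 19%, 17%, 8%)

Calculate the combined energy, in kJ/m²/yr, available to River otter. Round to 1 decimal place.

Chain 1: 176800 × 0.15 × 0.18 × 0.14 = 668.304 kJ/m²/yr
Chain 2: 964000 × 0.15 × 0.19 × 0.17 × 0.08 = 373.6464 kJ/m²/yr
Total at River otter: 668.304 + 373.6464 = 1041.9504 kJ/m²/yr

1042.0 kJ/m²/yr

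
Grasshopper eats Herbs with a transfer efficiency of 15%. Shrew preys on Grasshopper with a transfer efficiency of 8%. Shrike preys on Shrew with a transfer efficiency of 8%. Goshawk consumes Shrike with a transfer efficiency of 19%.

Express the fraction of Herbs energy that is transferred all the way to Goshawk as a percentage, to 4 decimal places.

0.0182%

Product of link efficiencies: 0.15 × 0.08 × 0.08 × 0.19 = 0.0001824
As a percentage: 0.0001824 × 100 = 0.0182%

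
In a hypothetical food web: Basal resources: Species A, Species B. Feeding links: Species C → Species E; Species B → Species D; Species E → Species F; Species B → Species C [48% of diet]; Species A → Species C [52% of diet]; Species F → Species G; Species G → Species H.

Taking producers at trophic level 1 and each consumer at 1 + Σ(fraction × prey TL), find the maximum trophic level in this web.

Species C: 1 + (0.48×1 + 0.52×1) = 2
Species D: 1 + 1 = 2
Species E: 1 + 2 = 3
Species F: 1 + 3 = 4
Species G: 1 + 4 = 5
Species H: 1 + 5 = 6

6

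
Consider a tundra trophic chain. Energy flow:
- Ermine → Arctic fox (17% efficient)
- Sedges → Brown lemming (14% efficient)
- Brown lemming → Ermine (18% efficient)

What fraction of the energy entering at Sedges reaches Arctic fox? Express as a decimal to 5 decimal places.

0.00428

Product of link efficiencies: 0.14 × 0.18 × 0.17 = 0.004284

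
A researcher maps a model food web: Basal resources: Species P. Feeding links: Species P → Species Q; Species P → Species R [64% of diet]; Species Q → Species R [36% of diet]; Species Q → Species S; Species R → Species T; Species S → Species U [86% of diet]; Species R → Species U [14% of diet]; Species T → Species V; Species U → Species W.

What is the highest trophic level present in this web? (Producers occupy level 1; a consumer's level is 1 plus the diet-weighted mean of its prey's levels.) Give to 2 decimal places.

Species Q: 1 + 1 = 2
Species R: 1 + (0.64×1 + 0.36×2) = 2.36
Species S: 1 + 2 = 3
Species T: 1 + 2.36 = 3.36
Species U: 1 + (0.86×3 + 0.14×2.36) = 3.9104
Species V: 1 + 3.36 = 4.36
Species W: 1 + 3.9104 = 4.9104

4.91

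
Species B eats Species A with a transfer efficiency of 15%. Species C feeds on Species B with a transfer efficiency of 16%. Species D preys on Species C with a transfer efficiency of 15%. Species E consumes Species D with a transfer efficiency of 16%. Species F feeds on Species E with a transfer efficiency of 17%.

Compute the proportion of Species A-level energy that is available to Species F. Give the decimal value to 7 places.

0.0000979

Product of link efficiencies: 0.15 × 0.16 × 0.15 × 0.16 × 0.17 = 0.00009792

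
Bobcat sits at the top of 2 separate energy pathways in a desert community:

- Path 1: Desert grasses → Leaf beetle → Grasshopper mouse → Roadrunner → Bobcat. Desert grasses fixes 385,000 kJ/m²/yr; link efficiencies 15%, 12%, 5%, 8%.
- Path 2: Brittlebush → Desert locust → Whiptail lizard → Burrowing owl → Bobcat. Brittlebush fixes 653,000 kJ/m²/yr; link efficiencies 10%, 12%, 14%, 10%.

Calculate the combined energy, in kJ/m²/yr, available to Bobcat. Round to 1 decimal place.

137.4 kJ/m²/yr

Path 1: 385000 × 0.15 × 0.12 × 0.05 × 0.08 = 27.72 kJ/m²/yr
Path 2: 653000 × 0.1 × 0.12 × 0.14 × 0.1 = 109.704 kJ/m²/yr
Total at Bobcat: 27.72 + 109.704 = 137.424 kJ/m²/yr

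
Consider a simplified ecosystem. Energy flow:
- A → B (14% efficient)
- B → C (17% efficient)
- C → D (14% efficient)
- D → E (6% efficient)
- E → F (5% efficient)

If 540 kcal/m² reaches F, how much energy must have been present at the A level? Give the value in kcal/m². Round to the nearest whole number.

54021609 kcal/m²

Cumulative transfer efficiency: 0.14 × 0.17 × 0.14 × 0.06 × 0.05 = 0.000009996
A energy = 540 / 0.000009996 = 54021609 kcal/m²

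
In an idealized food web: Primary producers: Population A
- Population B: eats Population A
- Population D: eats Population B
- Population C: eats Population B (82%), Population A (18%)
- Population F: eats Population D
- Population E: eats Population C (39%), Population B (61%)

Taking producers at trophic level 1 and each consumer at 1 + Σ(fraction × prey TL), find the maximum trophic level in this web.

Population B: 1 + 1 = 2
Population C: 1 + (0.82×2 + 0.18×1) = 2.82
Population D: 1 + 2 = 3
Population E: 1 + (0.39×2.82 + 0.61×2) = 3.3198
Population F: 1 + 3 = 4

4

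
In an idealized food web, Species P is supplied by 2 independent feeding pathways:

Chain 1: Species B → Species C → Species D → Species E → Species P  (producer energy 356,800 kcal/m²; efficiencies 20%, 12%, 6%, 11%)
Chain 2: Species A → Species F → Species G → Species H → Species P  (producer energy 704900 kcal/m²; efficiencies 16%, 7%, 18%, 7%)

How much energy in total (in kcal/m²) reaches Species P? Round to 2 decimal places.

Chain 1: 356800 × 0.2 × 0.12 × 0.06 × 0.11 = 56.51712 kcal/m²
Chain 2: 704900 × 0.16 × 0.07 × 0.18 × 0.07 = 99.475488 kcal/m²
Total at Species P: 56.51712 + 99.475488 = 155.992608 kcal/m²

155.99 kcal/m²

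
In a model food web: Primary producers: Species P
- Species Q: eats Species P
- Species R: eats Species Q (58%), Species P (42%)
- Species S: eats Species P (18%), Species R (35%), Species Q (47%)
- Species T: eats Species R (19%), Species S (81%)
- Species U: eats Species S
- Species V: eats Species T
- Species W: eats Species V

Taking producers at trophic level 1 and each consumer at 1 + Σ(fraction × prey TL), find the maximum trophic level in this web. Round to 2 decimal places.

5.94

Species Q: 1 + 1 = 2
Species R: 1 + (0.58×2 + 0.42×1) = 2.58
Species S: 1 + (0.18×1 + 0.35×2.58 + 0.47×2) = 3.023
Species T: 1 + (0.19×2.58 + 0.81×3.023) = 3.93883
Species U: 1 + 3.023 = 4.023
Species V: 1 + 3.93883 = 4.93883
Species W: 1 + 4.93883 = 5.93883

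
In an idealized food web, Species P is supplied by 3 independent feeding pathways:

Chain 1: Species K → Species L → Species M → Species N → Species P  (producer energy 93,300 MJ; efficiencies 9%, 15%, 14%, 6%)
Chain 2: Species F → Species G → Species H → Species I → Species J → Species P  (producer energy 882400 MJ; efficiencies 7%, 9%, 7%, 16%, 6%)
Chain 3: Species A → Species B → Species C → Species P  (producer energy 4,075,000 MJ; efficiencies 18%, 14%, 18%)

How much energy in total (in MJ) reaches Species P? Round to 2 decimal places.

Chain 1: 93300 × 0.09 × 0.15 × 0.14 × 0.06 = 10.58022 MJ
Chain 2: 882400 × 0.07 × 0.09 × 0.07 × 0.16 × 0.06 = 3.73572864 MJ
Chain 3: 4075000 × 0.18 × 0.14 × 0.18 = 18484.2 MJ
Total at Species P: 10.58022 + 3.73572864 + 18484.2 = 18498.51594864 MJ

18498.52 MJ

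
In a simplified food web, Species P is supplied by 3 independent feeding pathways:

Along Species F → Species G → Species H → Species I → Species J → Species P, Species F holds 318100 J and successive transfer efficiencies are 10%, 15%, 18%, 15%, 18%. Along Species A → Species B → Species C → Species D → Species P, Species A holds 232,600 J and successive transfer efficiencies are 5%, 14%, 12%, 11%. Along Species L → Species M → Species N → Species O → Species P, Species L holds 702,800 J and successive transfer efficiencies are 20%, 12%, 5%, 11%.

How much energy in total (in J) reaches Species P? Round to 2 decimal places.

Via Species F: 318100 × 0.1 × 0.15 × 0.18 × 0.15 × 0.18 = 23.18949 J
Via Species A: 232600 × 0.05 × 0.14 × 0.12 × 0.11 = 21.49224 J
Via Species L: 702800 × 0.2 × 0.12 × 0.05 × 0.11 = 92.7696 J
Total at Species P: 23.18949 + 21.49224 + 92.7696 = 137.45133 J

137.45 J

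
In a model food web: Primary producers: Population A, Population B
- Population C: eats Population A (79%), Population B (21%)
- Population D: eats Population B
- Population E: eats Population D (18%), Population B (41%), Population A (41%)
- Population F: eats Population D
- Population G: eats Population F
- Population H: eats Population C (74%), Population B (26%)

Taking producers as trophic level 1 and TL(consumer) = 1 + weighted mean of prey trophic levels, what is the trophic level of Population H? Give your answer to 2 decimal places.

Population C: 1 + (0.79×1 + 0.21×1) = 2
Population D: 1 + 1 = 2
Population E: 1 + (0.18×2 + 0.41×1 + 0.41×1) = 2.18
Population F: 1 + 2 = 3
Population G: 1 + 3 = 4
Population H: 1 + (0.74×2 + 0.26×1) = 2.74

2.74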